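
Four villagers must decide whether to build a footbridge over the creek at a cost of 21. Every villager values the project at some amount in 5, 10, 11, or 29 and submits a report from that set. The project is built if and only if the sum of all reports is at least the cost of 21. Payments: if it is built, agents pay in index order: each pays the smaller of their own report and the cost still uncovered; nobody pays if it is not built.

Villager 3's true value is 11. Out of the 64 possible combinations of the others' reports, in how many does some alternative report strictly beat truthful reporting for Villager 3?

Others report (5, 5, 5): truth gives 0; report 10 gives 1 > 0. Violating.
Others report (5, 5, 10): truth gives 0; report 5 gives 6 > 0. Violating.
Others report (5, 5, 11): truth gives 0; report 5 gives 6 > 0. Violating.
Others report (5, 5, 29): truth gives 0; report 5 gives 6 > 0. Violating.
Others report (5, 11, 5): truth gives 6; no alternative beats it.
Others report (5, 11, 10): truth gives 6; no alternative beats it.
(Checking all 64 profiles: 12 have a profitable deviation, 52 do not.)

12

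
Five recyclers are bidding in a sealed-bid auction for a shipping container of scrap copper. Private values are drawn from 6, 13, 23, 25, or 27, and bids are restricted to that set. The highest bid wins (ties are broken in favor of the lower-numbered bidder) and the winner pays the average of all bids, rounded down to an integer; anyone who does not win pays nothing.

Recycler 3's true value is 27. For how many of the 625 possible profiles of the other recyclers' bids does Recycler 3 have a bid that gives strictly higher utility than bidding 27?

65

Others bid (6, 6, 6, 6): truth gives 17; bid 13 gives 20 > 17. Violating.
Others bid (6, 6, 6, 13): truth gives 16; bid 13 gives 19 > 16. Violating.
Others bid (6, 6, 6, 23): truth gives 14; bid 23 gives 15 > 14. Violating.
Others bid (6, 6, 6, 25): truth gives 13; bid 25 gives 14 > 13. Violating.
Others bid (6, 6, 6, 27): truth gives 13; no alternative beats it.
Others bid (6, 6, 13, 25): truth gives 12; no alternative beats it.
(Checking all 625 profiles: 65 have a profitable deviation, 560 do not.)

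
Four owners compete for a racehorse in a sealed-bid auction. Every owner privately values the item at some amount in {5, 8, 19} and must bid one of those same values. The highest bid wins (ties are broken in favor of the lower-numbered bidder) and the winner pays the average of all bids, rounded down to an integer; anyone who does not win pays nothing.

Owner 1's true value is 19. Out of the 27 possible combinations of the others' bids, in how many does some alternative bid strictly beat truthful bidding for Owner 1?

8

Others bid (5, 5, 5): truth gives 11; bid 5 gives 14 > 11. Violating.
Others bid (5, 5, 8): truth gives 10; bid 8 gives 13 > 10. Violating.
Others bid (5, 8, 5): truth gives 10; bid 8 gives 13 > 10. Violating.
Others bid (5, 8, 8): truth gives 9; bid 8 gives 12 > 9. Violating.
Others bid (5, 5, 19): truth gives 7; no alternative beats it.
Others bid (5, 8, 19): truth gives 7; no alternative beats it.
(Checking all 27 profiles: 8 have a profitable deviation, 19 do not.)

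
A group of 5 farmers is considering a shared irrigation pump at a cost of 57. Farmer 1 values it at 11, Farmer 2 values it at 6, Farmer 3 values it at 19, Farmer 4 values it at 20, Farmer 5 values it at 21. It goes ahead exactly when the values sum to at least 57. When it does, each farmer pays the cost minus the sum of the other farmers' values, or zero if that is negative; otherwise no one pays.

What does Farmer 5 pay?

Total value 77 ≥ cost 57, so the project is built.
The other farmers' values sum to 56.
Cost minus that sum is 57 - 56 = 1.

1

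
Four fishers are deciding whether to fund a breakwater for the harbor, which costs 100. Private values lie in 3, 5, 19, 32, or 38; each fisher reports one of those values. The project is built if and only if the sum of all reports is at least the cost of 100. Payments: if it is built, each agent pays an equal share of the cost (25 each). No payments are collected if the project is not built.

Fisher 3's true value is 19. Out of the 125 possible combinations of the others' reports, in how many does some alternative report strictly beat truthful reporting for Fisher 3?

Others report (5, 38, 38): truth gives -6; report 3 gives 0 > -6. Violating.
Others report (19, 32, 32): truth gives -6; report 3 gives 0 > -6. Violating.
Others report (19, 32, 38): truth gives -6; report 3 gives 0 > -6. Violating.
Others report (19, 38, 32): truth gives -6; report 3 gives 0 > -6. Violating.
Others report (3, 3, 3): truth gives 0; no alternative beats it.
Others report (3, 3, 5): truth gives 0; no alternative beats it.
(Checking all 125 profiles: 16 have a profitable deviation, 109 do not.)

16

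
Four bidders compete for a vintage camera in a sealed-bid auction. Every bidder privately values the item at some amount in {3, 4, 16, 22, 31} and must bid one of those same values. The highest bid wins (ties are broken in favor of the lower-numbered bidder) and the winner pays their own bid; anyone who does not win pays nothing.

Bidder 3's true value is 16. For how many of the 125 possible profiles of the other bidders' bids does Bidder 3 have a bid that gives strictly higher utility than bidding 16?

Others bid (3, 3, 3): truth gives 0; bid 4 gives 12 > 0. Violating.
Others bid (3, 3, 4): truth gives 0; bid 4 gives 12 > 0. Violating.
Others bid (3, 3, 16): truth gives 0; no alternative beats it.
Others bid (3, 3, 22): truth gives 0; no alternative beats it.
(Checking all 125 profiles: 2 have a profitable deviation, 123 do not.)

2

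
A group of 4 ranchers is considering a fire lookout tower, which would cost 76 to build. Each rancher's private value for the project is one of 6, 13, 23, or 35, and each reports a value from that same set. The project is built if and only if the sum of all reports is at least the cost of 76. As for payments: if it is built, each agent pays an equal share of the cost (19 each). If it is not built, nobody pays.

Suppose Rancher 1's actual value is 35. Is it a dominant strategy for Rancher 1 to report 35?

Yes

Check each profile of the others' reports and compare truth against every alternative report.
Others report (6, 6, 35): truth gives 16, best alternative gives 0.
Others report (6, 13, 23): truth gives 16, best alternative gives 0.
Others report (6, 23, 13): truth gives 16, best alternative gives 0.
Others report (6, 23, 23): truth gives 16, best alternative gives 0.
Others report (6, 35, 6): truth gives 16, best alternative gives 0.
Others report (13, 6, 23): truth gives 16, best alternative gives 0.
(Remaining 58 profiles checked similarly; truth is weakly best in each.)
In every case the truthful report is at least as good as any alternative, so it is a dominant strategy.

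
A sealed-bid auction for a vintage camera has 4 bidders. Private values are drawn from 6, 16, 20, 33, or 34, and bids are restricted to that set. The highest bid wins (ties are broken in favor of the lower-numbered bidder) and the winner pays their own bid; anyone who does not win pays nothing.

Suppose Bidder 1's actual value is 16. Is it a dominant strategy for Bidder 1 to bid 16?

Consider the case where Bidder 2 bids 6, Bidder 3 bids 6 and Bidder 4 bids 6.
Truthful bid 16: wins, pays 16, utility 16 - 16 = 0.
Bid 6 instead: wins, pays 6, utility 16 - 6 = 10.
Since 10 > 0, bidding 6 is strictly better here, so truthful bidding is not dominant.

No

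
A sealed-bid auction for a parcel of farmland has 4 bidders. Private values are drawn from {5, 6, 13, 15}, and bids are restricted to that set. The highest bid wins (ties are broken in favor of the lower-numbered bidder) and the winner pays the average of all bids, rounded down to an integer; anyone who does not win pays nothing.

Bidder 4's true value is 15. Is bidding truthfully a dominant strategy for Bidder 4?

Consider the case where Bidder 1 bids 5, Bidder 2 bids 5 and Bidder 3 bids 5.
Truthful bid 15: wins, pays 7, utility 15 - 7 = 8.
Bid 6 instead: wins, pays 5, utility 15 - 5 = 10.
Since 10 > 8, bidding 6 is strictly better here, so truthful bidding is not dominant.

No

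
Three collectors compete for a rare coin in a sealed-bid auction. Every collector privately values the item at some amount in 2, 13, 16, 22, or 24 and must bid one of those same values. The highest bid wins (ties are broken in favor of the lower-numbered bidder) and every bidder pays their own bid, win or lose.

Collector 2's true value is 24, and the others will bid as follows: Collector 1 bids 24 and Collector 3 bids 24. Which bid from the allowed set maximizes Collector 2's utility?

Bid 2: loses but pays 2, utility -2.
Bid 13: loses but pays 13, utility -13.
Bid 16: loses but pays 16, utility -16.
Bid 22: loses but pays 22, utility -22.
Bid 24: loses but pays 24, utility -24.
The best choice is 2 with utility -2.

2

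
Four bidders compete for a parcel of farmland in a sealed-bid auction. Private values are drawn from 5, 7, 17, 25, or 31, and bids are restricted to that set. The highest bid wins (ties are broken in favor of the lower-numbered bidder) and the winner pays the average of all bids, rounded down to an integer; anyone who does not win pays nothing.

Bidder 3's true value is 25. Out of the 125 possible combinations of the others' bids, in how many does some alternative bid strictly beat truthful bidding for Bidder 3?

Others bid (5, 5, 5): truth gives 15; bid 7 gives 20 > 15. Violating.
Others bid (5, 5, 7): truth gives 15; bid 7 gives 19 > 15. Violating.
Others bid (5, 5, 17): truth gives 12; bid 17 gives 14 > 12. Violating.
Others bid (5, 5, 31): truth gives 0; bid 31 gives 7 > 0. Violating.
Others bid (5, 5, 25): truth gives 10; no alternative beats it.
Others bid (5, 7, 25): truth gives 10; no alternative beats it.
(Checking all 125 profiles: 52 have a profitable deviation, 73 do not.)

52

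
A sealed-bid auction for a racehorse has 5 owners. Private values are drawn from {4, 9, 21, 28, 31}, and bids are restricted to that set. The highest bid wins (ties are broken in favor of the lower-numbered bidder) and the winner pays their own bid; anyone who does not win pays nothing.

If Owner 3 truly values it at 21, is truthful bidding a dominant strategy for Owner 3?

Consider the case where Owner 1 bids 4, Owner 2 bids 4, Owner 4 bids 4 and Owner 5 bids 4.
Truthful bid 21: wins, pays 21, utility 21 - 21 = 0.
Bid 9 instead: wins, pays 9, utility 21 - 9 = 12.
Since 12 > 0, bidding 9 is strictly better here, so truthful bidding is not dominant.

No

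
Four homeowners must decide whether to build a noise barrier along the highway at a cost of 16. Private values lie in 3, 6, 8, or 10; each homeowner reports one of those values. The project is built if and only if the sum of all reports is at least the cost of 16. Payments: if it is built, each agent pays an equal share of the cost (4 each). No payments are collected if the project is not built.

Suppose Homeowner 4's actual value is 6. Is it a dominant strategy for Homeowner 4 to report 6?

Consider the case where Homeowner 1 reports 3, Homeowner 2 reports 3 and Homeowner 3 reports 3.
Truthful report 6: project not built, utility 0.
Report 8 instead: project built, pays 4, utility 6 - 4 = 2.
Since 2 > 0, reporting 8 is strictly better here, so truthful reporting is not dominant.

No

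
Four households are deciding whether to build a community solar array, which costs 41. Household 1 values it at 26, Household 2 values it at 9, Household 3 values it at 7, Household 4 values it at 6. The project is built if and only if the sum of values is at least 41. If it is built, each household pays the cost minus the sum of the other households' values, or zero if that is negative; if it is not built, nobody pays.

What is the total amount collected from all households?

21

Total value 48 ≥ cost 41, so it is built.
Household 1: others sum to 22; max(0, 41 - 22) = 19.
Household 2: others sum to 39; max(0, 41 - 39) = 2.
Household 3: others sum to 41; max(0, 41 - 41) = 0.
Household 4: others sum to 42; max(0, 41 - 42) = 0.
Total collected = 19 + 2 + 0 + 0 = 21.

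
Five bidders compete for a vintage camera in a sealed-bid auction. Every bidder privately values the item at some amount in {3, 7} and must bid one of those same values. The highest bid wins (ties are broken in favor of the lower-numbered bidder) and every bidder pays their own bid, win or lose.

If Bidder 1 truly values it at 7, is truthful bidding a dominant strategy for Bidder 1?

Consider the case where Bidder 2 bids 3, Bidder 3 bids 3, Bidder 4 bids 3 and Bidder 5 bids 3.
Truthful bid 7: wins, pays 7, utility 7 - 7 = 0.
Bid 3 instead: wins, pays 3, utility 7 - 3 = 4.
Since 4 > 0, bidding 3 is strictly better here, so truthful bidding is not dominant.

No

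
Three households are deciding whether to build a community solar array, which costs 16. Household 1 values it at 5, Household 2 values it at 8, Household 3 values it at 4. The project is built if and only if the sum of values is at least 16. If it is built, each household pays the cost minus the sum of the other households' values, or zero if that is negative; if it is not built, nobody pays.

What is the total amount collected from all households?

Total value 17 ≥ cost 16, so it is built.
Household 1: others sum to 12; max(0, 16 - 12) = 4.
Household 2: others sum to 9; max(0, 16 - 9) = 7.
Household 3: others sum to 13; max(0, 16 - 13) = 3.
Total collected = 4 + 7 + 3 = 14.

14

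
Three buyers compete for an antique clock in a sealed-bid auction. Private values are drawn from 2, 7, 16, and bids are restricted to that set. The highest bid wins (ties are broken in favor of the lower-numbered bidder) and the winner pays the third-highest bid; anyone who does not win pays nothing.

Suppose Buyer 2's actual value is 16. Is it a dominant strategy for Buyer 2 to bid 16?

Check each profile of the others' bids and compare truth against every alternative bid.
Others bid (2, 16): truth gives 14, best alternative gives 0.
Others bid (7, 2): truth gives 14, best alternative gives 0.
Others bid (7, 7): truth gives 9, best alternative gives 0.
Others bid (7, 16): truth gives 9, best alternative gives 0.
Others bid (2, 2): truth gives 14, best alternative gives 14.
Others bid (2, 7): truth gives 14, best alternative gives 14.
(Remaining 3 profiles checked similarly; truth is weakly best in each.)
In every case the truthful bid is at least as good as any alternative, so it is a dominant strategy.

Yes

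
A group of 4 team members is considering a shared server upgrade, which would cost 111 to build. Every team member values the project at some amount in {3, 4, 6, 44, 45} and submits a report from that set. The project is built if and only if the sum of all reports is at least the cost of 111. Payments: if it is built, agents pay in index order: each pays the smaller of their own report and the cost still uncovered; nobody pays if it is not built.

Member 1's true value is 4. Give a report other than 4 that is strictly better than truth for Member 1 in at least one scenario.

3

Suppose Member 2 reports 44, Member 3 reports 44 and Member 4 reports 44.
Report 4: project built, pays 4, utility 4 - 4 = 0.
Report 3: project built, pays 3, utility 4 - 3 = 1.
So reporting 3 beats truth here (1 > 0).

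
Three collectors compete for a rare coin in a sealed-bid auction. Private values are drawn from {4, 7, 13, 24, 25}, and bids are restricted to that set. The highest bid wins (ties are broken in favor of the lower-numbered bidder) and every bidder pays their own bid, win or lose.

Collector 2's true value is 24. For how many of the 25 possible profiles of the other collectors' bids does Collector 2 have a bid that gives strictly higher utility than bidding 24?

Others bid (4, 4): truth gives 0; bid 7 gives 17 > 0. Violating.
Others bid (4, 7): truth gives 0; bid 7 gives 17 > 0. Violating.
Others bid (4, 13): truth gives 0; bid 13 gives 11 > 0. Violating.
Others bid (4, 25): truth gives -24; bid 25 gives -1 > -24. Violating.
Others bid (4, 24): truth gives 0; no alternative beats it.
Others bid (7, 24): truth gives 0; no alternative beats it.
(Checking all 25 profiles: 19 have a profitable deviation, 6 do not.)

19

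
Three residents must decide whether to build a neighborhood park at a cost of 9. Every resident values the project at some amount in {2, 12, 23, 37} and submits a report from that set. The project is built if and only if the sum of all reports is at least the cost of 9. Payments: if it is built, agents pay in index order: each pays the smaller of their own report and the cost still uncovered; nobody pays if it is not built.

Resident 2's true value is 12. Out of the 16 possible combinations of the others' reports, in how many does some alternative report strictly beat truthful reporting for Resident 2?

Others report (2, 12): truth gives 5; report 2 gives 10 > 5. Violating.
Others report (2, 23): truth gives 5; report 2 gives 10 > 5. Violating.
Others report (2, 37): truth gives 5; report 2 gives 10 > 5. Violating.
Others report (2, 2): truth gives 5; no alternative beats it.
Others report (12, 2): truth gives 12; no alternative beats it.
(Checking all 16 profiles: 3 have a profitable deviation, 13 do not.)

3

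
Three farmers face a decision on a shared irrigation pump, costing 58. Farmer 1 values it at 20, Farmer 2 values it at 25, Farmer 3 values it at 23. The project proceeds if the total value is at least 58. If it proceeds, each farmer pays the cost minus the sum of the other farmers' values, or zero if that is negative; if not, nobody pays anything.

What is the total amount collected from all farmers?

Total value 68 ≥ cost 58, so it is built.
Farmer 1: others sum to 48; max(0, 58 - 48) = 10.
Farmer 2: others sum to 43; max(0, 58 - 43) = 15.
Farmer 3: others sum to 45; max(0, 58 - 45) = 13.
Total collected = 10 + 15 + 13 = 38.

38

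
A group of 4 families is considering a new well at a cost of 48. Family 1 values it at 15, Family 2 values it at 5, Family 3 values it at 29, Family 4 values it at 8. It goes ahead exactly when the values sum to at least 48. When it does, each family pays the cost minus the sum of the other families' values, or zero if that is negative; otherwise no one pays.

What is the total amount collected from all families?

26

Total value 57 ≥ cost 48, so it is built.
Family 1: others sum to 42; max(0, 48 - 42) = 6.
Family 2: others sum to 52; max(0, 48 - 52) = 0.
Family 3: others sum to 28; max(0, 48 - 28) = 20.
Family 4: others sum to 49; max(0, 48 - 49) = 0.
Total collected = 6 + 0 + 20 + 0 = 26.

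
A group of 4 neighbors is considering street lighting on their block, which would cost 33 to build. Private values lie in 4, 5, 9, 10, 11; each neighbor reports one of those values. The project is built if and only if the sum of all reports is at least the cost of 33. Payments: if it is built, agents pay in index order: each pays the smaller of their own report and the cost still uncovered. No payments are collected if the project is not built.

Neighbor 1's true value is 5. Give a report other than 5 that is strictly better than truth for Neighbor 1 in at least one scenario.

4

Suppose Neighbor 2 reports 9, Neighbor 3 reports 9 and Neighbor 4 reports 11.
Report 5: project built, pays 5, utility 5 - 5 = 0.
Report 4: project built, pays 4, utility 5 - 4 = 1.
So reporting 4 beats truth here (1 > 0).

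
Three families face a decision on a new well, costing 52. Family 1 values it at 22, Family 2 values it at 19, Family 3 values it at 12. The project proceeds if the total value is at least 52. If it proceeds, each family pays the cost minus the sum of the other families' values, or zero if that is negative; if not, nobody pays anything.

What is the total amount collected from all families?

50

Total value 53 ≥ cost 52, so it is built.
Family 1: others sum to 31; max(0, 52 - 31) = 21.
Family 2: others sum to 34; max(0, 52 - 34) = 18.
Family 3: others sum to 41; max(0, 52 - 41) = 11.
Total collected = 21 + 18 + 11 = 50.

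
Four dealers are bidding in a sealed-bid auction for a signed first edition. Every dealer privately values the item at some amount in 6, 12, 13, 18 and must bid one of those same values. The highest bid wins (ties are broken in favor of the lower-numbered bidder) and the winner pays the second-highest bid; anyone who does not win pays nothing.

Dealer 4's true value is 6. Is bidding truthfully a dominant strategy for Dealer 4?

Check each profile of the others' bids and compare truth against every alternative bid.
Others bid (6, 6, 6): truth gives 0, best alternative gives 0.
Others bid (6, 6, 12): truth gives 0, best alternative gives 0.
Others bid (6, 6, 13): truth gives 0, best alternative gives 0.
Others bid (6, 6, 18): truth gives 0, best alternative gives 0.
Others bid (6, 12, 6): truth gives 0, best alternative gives 0.
Others bid (6, 12, 12): truth gives 0, best alternative gives 0.
(Remaining 58 profiles checked similarly; truth is weakly best in each.)
In every case the truthful bid is at least as good as any alternative, so it is a dominant strategy.

Yes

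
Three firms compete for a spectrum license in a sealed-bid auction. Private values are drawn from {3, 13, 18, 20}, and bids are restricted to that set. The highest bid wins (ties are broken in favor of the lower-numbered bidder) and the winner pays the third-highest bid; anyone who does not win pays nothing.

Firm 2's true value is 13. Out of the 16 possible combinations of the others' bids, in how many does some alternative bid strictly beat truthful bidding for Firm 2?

Others bid (3, 18): truth gives 0; bid 18 gives 10 > 0. Violating.
Others bid (3, 20): truth gives 0; bid 20 gives 10 > 0. Violating.
Others bid (13, 3): truth gives 0; bid 18 gives 10 > 0. Violating.
Others bid (18, 3): truth gives 0; bid 20 gives 10 > 0. Violating.
Others bid (3, 3): truth gives 10; no alternative beats it.
Others bid (3, 13): truth gives 10; no alternative beats it.
(Checking all 16 profiles: 4 have a profitable deviation, 12 do not.)

4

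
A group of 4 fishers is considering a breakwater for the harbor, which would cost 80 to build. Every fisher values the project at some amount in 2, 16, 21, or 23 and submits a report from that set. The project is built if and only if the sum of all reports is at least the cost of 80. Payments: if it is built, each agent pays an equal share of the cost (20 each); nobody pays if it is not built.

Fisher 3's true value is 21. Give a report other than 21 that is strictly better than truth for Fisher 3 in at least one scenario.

23

Suppose Fisher 1 reports 16, Fisher 2 reports 21 and Fisher 4 reports 21.
Report 21: project not built, utility 0.
Report 23: project built, pays 20, utility 21 - 20 = 1.
So reporting 23 beats truth here (1 > 0).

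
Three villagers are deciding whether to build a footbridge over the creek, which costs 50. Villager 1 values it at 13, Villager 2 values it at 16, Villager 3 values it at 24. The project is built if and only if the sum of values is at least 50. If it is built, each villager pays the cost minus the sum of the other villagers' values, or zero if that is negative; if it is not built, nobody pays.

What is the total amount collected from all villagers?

44

Total value 53 ≥ cost 50, so it is built.
Villager 1: others sum to 40; max(0, 50 - 40) = 10.
Villager 2: others sum to 37; max(0, 50 - 37) = 13.
Villager 3: others sum to 29; max(0, 50 - 29) = 21.
Total collected = 10 + 13 + 21 = 44.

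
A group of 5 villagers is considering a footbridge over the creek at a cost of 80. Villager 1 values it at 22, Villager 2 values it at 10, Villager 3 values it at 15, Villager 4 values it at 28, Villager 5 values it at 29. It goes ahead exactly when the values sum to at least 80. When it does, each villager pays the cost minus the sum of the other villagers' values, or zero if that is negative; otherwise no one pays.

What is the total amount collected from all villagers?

Total value 104 ≥ cost 80, so it is built.
Villager 1: others sum to 82; max(0, 80 - 82) = 0.
Villager 2: others sum to 94; max(0, 80 - 94) = 0.
Villager 3: others sum to 89; max(0, 80 - 89) = 0.
Villager 4: others sum to 76; max(0, 80 - 76) = 4.
Villager 5: others sum to 75; max(0, 80 - 75) = 5.
Total collected = 0 + 0 + 0 + 4 + 5 = 9.

9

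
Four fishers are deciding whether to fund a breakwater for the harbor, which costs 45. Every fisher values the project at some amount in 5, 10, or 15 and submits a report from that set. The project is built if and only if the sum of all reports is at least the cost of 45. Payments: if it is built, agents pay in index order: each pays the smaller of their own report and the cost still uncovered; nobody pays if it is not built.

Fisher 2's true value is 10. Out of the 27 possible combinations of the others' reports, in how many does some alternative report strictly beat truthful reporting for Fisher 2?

4

Others report (10, 15, 15): truth gives 0; report 5 gives 5 > 0. Violating.
Others report (15, 10, 15): truth gives 0; report 5 gives 5 > 0. Violating.
Others report (15, 15, 10): truth gives 0; report 5 gives 5 > 0. Violating.
Others report (15, 15, 15): truth gives 0; report 5 gives 5 > 0. Violating.
Others report (5, 5, 5): truth gives 0; no alternative beats it.
Others report (5, 5, 10): truth gives 0; no alternative beats it.
(Checking all 27 profiles: 4 have a profitable deviation, 23 do not.)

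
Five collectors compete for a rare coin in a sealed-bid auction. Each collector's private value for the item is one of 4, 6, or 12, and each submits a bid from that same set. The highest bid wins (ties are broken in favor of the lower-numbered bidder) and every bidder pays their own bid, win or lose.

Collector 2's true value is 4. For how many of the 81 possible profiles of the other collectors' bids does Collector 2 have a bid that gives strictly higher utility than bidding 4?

8

Others bid (4, 4, 4, 4): truth gives -4; bid 6 gives -2 > -4. Violating.
Others bid (4, 4, 4, 6): truth gives -4; bid 6 gives -2 > -4. Violating.
Others bid (4, 4, 6, 4): truth gives -4; bid 6 gives -2 > -4. Violating.
Others bid (4, 4, 6, 6): truth gives -4; bid 6 gives -2 > -4. Violating.
Others bid (4, 4, 4, 12): truth gives -4; no alternative beats it.
Others bid (4, 4, 6, 12): truth gives -4; no alternative beats it.
(Checking all 81 profiles: 8 have a profitable deviation, 73 do not.)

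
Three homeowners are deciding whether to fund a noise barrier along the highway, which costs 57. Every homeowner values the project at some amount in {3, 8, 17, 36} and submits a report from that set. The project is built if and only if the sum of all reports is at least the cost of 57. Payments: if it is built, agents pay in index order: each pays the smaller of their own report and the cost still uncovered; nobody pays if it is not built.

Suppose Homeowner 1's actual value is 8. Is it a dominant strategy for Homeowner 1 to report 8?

No

Consider the case where Homeowner 2 reports 36 and Homeowner 3 reports 36.
Truthful report 8: project built, pays 8, utility 8 - 8 = 0.
Report 3 instead: project built, pays 3, utility 8 - 3 = 5.
Since 5 > 0, reporting 3 is strictly better here, so truthful reporting is not dominant.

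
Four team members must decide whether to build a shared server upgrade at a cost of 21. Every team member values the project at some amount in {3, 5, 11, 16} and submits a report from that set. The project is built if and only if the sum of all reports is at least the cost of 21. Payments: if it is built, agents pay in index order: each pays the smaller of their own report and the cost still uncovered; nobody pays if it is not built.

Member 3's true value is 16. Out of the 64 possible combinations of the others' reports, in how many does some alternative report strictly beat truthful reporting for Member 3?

29

Others report (3, 3, 5): truth gives 1; report 11 gives 5 > 1. Violating.
Others report (3, 3, 11): truth gives 1; report 5 gives 11 > 1. Violating.
Others report (3, 3, 16): truth gives 1; report 3 gives 13 > 1. Violating.
Others report (3, 5, 3): truth gives 3; report 11 gives 5 > 3. Violating.
Others report (3, 3, 3): truth gives 1; no alternative beats it.
Others report (3, 16, 3): truth gives 14; no alternative beats it.
(Checking all 64 profiles: 29 have a profitable deviation, 35 do not.)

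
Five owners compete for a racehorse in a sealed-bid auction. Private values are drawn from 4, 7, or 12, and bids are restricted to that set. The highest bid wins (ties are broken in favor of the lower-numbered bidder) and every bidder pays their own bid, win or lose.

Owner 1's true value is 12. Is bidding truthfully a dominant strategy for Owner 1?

Consider the case where Owner 2 bids 4, Owner 3 bids 4, Owner 4 bids 4 and Owner 5 bids 4.
Truthful bid 12: wins, pays 12, utility 12 - 12 = 0.
Bid 4 instead: wins, pays 4, utility 12 - 4 = 8.
Since 8 > 0, bidding 4 is strictly better here, so truthful bidding is not dominant.

No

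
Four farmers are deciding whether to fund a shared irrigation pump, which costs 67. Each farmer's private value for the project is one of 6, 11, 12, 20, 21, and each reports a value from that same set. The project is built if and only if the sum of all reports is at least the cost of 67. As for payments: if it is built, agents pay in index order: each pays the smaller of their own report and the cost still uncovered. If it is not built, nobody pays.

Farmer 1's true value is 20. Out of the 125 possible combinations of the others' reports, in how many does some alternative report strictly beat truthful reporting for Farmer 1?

8

Others report (20, 20, 20): truth gives 0; report 11 gives 9 > 0. Violating.
Others report (20, 20, 21): truth gives 0; report 6 gives 14 > 0. Violating.
Others report (20, 21, 20): truth gives 0; report 6 gives 14 > 0. Violating.
Others report (20, 21, 21): truth gives 0; report 6 gives 14 > 0. Violating.
Others report (6, 6, 6): truth gives 0; no alternative beats it.
Others report (6, 6, 11): truth gives 0; no alternative beats it.
(Checking all 125 profiles: 8 have a profitable deviation, 117 do not.)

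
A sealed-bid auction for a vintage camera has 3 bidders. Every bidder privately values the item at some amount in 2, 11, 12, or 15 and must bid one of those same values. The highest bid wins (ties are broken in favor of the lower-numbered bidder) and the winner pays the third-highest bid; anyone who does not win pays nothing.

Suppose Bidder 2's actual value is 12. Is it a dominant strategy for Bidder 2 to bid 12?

Consider the case where Bidder 1 bids 2 and Bidder 3 bids 15.
Truthful bid 12: loses, pays 0, utility 0.
Bid 15 instead: wins, pays 2, utility 12 - 2 = 10.
Since 10 > 0, bidding 15 is strictly better here, so truthful bidding is not dominant.

No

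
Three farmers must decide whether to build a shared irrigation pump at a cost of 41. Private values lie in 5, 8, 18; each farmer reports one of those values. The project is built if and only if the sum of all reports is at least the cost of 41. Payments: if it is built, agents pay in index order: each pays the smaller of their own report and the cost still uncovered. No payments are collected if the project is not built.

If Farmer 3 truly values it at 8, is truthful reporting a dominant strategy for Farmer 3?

Yes

Check each profile of the others' reports and compare truth against every alternative report.
Others report (18, 18): truth gives 3, best alternative gives 3.
Others report (5, 5): truth gives 0, best alternative gives 0.
Others report (5, 8): truth gives 0, best alternative gives 0.
Others report (5, 18): truth gives 0, best alternative gives 0.
Others report (8, 5): truth gives 0, best alternative gives 0.
Others report (8, 8): truth gives 0, best alternative gives 0.
(Remaining 3 profiles checked similarly; truth is weakly best in each.)
In every case the truthful report is at least as good as any alternative, so it is a dominant strategy.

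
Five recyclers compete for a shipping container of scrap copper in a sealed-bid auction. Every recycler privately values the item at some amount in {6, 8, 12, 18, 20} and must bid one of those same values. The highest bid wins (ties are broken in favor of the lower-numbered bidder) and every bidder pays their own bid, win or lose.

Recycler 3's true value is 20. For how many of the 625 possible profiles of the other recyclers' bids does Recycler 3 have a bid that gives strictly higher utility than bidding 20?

Others bid (6, 6, 6, 6): truth gives 0; bid 8 gives 12 > 0. Violating.
Others bid (6, 6, 6, 8): truth gives 0; bid 8 gives 12 > 0. Violating.
Others bid (6, 6, 6, 12): truth gives 0; bid 12 gives 8 > 0. Violating.
Others bid (6, 6, 6, 18): truth gives 0; bid 18 gives 2 > 0. Violating.
Others bid (6, 6, 6, 20): truth gives 0; no alternative beats it.
Others bid (6, 6, 8, 20): truth gives 0; no alternative beats it.
(Checking all 625 profiles: 369 have a profitable deviation, 256 do not.)

369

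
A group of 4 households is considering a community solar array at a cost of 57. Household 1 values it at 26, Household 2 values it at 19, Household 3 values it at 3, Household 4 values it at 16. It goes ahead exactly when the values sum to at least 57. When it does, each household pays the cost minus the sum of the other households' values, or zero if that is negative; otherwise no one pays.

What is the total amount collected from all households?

40

Total value 64 ≥ cost 57, so it is built.
Household 1: others sum to 38; max(0, 57 - 38) = 19.
Household 2: others sum to 45; max(0, 57 - 45) = 12.
Household 3: others sum to 61; max(0, 57 - 61) = 0.
Household 4: others sum to 48; max(0, 57 - 48) = 9.
Total collected = 19 + 12 + 0 + 9 = 40.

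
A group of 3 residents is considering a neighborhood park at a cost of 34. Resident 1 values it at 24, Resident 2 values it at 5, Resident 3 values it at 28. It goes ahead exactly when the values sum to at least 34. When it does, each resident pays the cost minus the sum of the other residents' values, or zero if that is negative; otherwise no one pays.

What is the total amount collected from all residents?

6

Total value 57 ≥ cost 34, so it is built.
Resident 1: others sum to 33; max(0, 34 - 33) = 1.
Resident 2: others sum to 52; max(0, 34 - 52) = 0.
Resident 3: others sum to 29; max(0, 34 - 29) = 5.
Total collected = 1 + 0 + 5 = 6.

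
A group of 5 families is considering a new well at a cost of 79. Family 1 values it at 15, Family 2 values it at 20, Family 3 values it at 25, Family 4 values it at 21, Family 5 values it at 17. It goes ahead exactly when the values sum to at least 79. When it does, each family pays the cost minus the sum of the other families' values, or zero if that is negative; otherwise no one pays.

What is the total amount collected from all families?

Total value 98 ≥ cost 79, so it is built.
Family 1: others sum to 83; max(0, 79 - 83) = 0.
Family 2: others sum to 78; max(0, 79 - 78) = 1.
Family 3: others sum to 73; max(0, 79 - 73) = 6.
Family 4: others sum to 77; max(0, 79 - 77) = 2.
Family 5: others sum to 81; max(0, 79 - 81) = 0.
Total collected = 0 + 1 + 6 + 2 + 0 = 9.

9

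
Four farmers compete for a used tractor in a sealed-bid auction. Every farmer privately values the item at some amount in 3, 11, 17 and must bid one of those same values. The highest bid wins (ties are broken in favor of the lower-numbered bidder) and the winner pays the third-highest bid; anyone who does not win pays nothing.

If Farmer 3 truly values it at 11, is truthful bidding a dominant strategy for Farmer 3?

No

Consider the case where Farmer 1 bids 3, Farmer 2 bids 3 and Farmer 4 bids 17.
Truthful bid 11: loses, pays 0, utility 0.
Bid 17 instead: wins, pays 3, utility 11 - 3 = 8.
Since 8 > 0, bidding 17 is strictly better here, so truthful bidding is not dominant.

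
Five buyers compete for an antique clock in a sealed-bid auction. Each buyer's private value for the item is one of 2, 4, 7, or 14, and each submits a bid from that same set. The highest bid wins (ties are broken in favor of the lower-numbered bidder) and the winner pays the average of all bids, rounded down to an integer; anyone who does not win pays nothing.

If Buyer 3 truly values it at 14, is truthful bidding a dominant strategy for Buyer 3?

No

Consider the case where Buyer 1 bids 2, Buyer 2 bids 2, Buyer 4 bids 2 and Buyer 5 bids 2.
Truthful bid 14: wins, pays 4, utility 14 - 4 = 10.
Bid 4 instead: wins, pays 2, utility 14 - 2 = 12.
Since 12 > 10, bidding 4 is strictly better here, so truthful bidding is not dominant.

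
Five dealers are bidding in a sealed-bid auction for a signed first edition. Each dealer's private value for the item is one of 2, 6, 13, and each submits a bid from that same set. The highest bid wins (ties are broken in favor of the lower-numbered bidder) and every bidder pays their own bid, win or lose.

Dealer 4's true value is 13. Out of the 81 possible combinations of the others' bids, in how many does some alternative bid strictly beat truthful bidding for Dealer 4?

59

Others bid (2, 2, 2, 2): truth gives 0; bid 6 gives 7 > 0. Violating.
Others bid (2, 2, 2, 6): truth gives 0; bid 6 gives 7 > 0. Violating.
Others bid (2, 2, 13, 2): truth gives -13; bid 2 gives -2 > -13. Violating.
Others bid (2, 2, 13, 6): truth gives -13; bid 2 gives -2 > -13. Violating.
Others bid (2, 2, 2, 13): truth gives 0; no alternative beats it.
Others bid (2, 2, 6, 2): truth gives 0; no alternative beats it.
(Checking all 81 profiles: 59 have a profitable deviation, 22 do not.)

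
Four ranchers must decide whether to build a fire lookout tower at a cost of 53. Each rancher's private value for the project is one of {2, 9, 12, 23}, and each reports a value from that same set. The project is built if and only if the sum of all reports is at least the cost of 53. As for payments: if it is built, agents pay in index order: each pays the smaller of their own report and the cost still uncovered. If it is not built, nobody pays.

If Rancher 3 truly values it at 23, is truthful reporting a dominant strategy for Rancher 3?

No

Consider the case where Rancher 1 reports 2, Rancher 2 reports 23 and Rancher 4 reports 23.
Truthful report 23: project built, pays 23, utility 23 - 23 = 0.
Report 9 instead: project built, pays 9, utility 23 - 9 = 14.
Since 14 > 0, reporting 9 is strictly better here, so truthful reporting is not dominant.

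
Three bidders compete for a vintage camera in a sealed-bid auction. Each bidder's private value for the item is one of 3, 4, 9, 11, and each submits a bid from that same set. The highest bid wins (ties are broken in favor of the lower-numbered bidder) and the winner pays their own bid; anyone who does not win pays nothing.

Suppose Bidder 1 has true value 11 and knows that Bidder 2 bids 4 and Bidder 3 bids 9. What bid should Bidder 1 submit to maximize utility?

Bid 3: loses, pays 0, utility 0.
Bid 4: loses, pays 0, utility 0.
Bid 9: wins, pays 9, utility 11 - 9 = 2.
Bid 11: wins, pays 11, utility 11 - 11 = 0.
The best choice is 9 with utility 2.

9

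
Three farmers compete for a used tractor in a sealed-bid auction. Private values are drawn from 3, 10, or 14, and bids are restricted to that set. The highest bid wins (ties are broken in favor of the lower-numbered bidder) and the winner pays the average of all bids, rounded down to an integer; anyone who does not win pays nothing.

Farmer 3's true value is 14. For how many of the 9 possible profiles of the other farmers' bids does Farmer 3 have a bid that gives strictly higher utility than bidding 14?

1

Others bid (3, 3): truth gives 8; bid 10 gives 9 > 8. Violating.
Others bid (3, 10): truth gives 5; no alternative beats it.
Others bid (3, 14): truth gives 0; no alternative beats it.
(Checking all 9 profiles: 1 has a profitable deviation, 8 do not.)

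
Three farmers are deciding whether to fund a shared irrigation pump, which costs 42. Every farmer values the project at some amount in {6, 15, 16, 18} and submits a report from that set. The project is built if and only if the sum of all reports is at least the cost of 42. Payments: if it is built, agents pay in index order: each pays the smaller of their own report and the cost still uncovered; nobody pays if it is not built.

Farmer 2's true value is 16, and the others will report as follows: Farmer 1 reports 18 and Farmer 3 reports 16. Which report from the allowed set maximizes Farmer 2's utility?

15

Report 6: project not built, utility 0.
Report 15: project built, pays 15, utility 16 - 15 = 1.
Report 16: project built, pays 16, utility 16 - 16 = 0.
Report 18: project built, pays 18, utility 16 - 18 = -2.
The best choice is 15 with utility 1.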